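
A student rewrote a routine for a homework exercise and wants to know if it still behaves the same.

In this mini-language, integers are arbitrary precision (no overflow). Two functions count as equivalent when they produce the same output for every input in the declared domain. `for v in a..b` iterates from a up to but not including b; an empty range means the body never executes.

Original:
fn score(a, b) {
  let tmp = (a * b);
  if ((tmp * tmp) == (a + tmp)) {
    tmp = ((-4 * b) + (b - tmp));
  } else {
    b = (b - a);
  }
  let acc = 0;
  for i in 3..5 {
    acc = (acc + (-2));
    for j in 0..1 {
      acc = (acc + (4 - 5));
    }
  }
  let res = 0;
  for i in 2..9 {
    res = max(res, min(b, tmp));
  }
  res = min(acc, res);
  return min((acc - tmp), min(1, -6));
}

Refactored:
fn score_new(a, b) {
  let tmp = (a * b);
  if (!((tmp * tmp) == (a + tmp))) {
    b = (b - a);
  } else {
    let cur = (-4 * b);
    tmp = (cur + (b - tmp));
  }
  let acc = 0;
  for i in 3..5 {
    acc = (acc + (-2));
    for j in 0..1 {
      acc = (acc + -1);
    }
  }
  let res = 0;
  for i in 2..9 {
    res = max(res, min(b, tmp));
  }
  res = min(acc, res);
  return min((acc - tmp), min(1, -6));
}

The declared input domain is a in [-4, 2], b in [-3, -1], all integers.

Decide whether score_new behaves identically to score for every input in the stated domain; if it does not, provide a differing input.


This is a faithful refactor — local variable names differ, and boolean connective usage differs, and arithmetic usage differs, and statement counts differ, and constant usage differs, but the computed results match everywhere.
Tracing a=1, b=-2: score: tmp=-2, then ((tmp * tmp) == (a + tmp)) is false, then b=-3, then acc=0, then (i=3), then acc=-2, then (j=0), then acc=-3, then (i=4), then acc=-5, then (j=0), then acc=-6, then res=0, then (i=2), then res=0, then (i=3), then res=0, then (i=4), then res=0, then (i=5), then res=0, then (i=6), then res=0, then (i=7), then res=0, then (i=8), then res=0, then res=-6, then returns -6 | score_new: tmp=-2, then (!((tmp * tmp) == (a + tmp))) is true, then b=-3, then acc=0, then (i=3), then acc=-2, then (j=0), then acc=-3, then (i=4), then acc=-5, then (j=0), then acc=-6, then res=0, then (i=2), then res=0, then (i=3), then res=0, then (i=4), then res=0, then (i=5), then res=0, then (i=6), then res=0, then (i=7), then res=0, then (i=8), then res=0, then res=-6, then returns -6 — matching result -6.
Checked all 21 inputs in the declared domain: the outputs agree on every one.
verdict: equivalent


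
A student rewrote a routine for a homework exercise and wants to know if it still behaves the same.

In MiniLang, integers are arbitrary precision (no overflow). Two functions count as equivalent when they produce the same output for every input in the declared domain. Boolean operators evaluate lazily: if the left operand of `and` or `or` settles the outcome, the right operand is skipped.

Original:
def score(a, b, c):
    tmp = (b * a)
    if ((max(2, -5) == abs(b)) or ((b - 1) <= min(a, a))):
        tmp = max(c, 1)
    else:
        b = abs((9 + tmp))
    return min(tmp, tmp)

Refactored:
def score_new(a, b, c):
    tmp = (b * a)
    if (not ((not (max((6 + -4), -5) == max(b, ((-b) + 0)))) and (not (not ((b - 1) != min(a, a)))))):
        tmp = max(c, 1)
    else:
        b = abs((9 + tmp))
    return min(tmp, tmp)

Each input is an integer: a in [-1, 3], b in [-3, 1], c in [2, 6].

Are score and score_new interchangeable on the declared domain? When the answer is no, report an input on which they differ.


The rewrite breaks on a=-1, b=-3, c=2, where the results are 2 and 3.
score: tmp becomes 3; next ((max(2, -5) == abs(b)) or ((b - 1) <= min(a, a))) evaluates to true; next tmp becomes 2; next final value 2
score_new: tmp becomes 3; next (not ((not (max((6 + -4), -5) == max(b, ((-b) + 0)))) and (not (not ((b - 1) != min(a, a)))))) evaluates to false; next b becomes 12; next final value 3
verdict: not equivalent; witness: a=-1, b=-3, c=2


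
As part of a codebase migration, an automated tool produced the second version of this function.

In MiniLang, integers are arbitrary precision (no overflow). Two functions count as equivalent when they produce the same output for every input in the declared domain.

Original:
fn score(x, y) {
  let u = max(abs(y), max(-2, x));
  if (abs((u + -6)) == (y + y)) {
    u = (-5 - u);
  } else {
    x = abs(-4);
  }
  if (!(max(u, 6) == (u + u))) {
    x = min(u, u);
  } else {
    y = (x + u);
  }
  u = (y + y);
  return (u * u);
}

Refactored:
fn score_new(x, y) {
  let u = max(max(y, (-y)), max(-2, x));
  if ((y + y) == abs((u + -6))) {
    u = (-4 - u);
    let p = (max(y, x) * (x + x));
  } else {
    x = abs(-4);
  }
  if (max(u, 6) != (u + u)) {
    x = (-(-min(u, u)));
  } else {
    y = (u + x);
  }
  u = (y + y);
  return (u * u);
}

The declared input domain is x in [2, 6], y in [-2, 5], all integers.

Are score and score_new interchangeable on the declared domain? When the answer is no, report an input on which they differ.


Equivalent. The one real change (`-5` became `-4`) has no effect anywhere in the declared ranges.
Every one of the 40 inputs gives matching results.
One worked example (x=4, y=-2) — score: u=4, then (abs((u + -6)) == (y + y)) is false, then x=4, then (!(max(u, 6) == (u + u))) is true, then x=4, then u=-4, then returns 16; score_new: u=4, then ((y + y) == abs((u + -6))) is false, then x=4, then (max(u, 6) != (u + u)) is true, then x=4, then u=-4, then returns 16; agreement on 16.
verdict: equivalent


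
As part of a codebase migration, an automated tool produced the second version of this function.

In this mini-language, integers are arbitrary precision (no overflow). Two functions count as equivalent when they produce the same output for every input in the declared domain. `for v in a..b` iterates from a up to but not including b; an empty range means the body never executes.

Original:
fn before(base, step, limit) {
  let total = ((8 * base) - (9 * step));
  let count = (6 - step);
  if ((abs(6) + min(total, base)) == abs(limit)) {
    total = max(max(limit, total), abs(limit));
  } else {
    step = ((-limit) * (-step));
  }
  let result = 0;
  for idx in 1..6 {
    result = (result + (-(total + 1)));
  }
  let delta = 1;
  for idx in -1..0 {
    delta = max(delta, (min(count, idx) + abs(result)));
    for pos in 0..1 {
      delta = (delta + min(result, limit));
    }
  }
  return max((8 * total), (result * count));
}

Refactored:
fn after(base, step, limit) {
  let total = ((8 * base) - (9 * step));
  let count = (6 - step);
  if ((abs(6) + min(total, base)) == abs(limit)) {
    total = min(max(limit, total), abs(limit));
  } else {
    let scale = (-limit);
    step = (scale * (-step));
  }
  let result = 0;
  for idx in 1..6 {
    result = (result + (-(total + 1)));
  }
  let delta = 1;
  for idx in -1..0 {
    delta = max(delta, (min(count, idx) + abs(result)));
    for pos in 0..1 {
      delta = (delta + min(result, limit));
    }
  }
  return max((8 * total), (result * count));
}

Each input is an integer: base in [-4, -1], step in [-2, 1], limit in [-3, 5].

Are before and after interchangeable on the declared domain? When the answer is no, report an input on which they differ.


At base=-1, step=-2, limit=5: before gives 80, after gives 40.
verdict: not equivalent; witness: base=-1, step=-2, limit=5


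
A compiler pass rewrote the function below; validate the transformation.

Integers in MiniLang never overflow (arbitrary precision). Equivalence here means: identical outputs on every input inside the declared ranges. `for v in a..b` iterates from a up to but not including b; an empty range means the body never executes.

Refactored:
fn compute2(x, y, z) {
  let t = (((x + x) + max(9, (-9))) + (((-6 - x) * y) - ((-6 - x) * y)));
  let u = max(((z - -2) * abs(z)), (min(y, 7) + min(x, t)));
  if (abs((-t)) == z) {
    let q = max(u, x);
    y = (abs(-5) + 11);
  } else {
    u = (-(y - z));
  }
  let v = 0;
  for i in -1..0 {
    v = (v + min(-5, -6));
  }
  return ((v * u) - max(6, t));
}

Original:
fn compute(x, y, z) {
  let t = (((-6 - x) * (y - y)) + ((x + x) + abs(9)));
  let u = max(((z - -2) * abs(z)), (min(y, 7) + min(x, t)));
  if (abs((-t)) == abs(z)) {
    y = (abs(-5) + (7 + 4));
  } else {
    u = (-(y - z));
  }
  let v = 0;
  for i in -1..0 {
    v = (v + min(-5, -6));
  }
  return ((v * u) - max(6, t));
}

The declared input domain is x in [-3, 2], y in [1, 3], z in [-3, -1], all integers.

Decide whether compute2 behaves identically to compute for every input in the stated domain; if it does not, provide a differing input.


Evaluate both at x=-3, y=1, z=-3.
compute: t := 3 | u := -2 | (abs((-t)) == abs(z)): true | y := 16 | v := 0 | iter i=-1: | v := -6 | result 6
compute2: t := 3 | u := -2 | (abs((-t)) == z): false | u := -4 | v := 0 | iter i=-1: | v := -6 | result 18
6 against 18: the behavior changed.
verdict: not equivalent; witness: x=-3, y=1, z=-3


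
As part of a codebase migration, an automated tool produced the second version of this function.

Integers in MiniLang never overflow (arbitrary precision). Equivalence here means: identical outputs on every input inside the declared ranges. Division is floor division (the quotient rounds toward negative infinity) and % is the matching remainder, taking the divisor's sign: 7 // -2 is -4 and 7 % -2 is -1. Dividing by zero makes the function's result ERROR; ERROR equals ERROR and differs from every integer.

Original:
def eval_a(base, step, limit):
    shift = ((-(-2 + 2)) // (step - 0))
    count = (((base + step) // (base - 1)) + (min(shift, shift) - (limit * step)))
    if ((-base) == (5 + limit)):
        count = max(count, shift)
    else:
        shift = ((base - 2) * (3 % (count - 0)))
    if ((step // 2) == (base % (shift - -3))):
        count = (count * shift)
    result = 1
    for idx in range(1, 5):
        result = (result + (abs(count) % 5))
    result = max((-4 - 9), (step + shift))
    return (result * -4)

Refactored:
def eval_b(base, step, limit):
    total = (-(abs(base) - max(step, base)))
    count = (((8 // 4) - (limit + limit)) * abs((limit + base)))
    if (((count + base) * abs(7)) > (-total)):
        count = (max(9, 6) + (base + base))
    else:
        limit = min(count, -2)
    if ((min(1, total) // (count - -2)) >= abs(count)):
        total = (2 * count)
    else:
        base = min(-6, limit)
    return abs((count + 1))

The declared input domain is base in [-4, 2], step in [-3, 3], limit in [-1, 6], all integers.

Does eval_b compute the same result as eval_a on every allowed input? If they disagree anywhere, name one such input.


These are not equivalent — on base=-4, step=-3, limit=-1 the outputs split (12 vs 2).
eval_a: shift = 0; count = -2; ((-base) == (5 + limit)) -> true; count = 0; ((step // 2) == (base % (shift - -3))) -> false; result = 1; [idx=1]; result = 1; [idx=2]; result = 1; [idx=3]; result = 1; [idx=4]; result = 1; result = -3; return 12
eval_b: total = -7; count = 20; (((count + base) * abs(7)) > (-total)) -> true; count = 1; ((min(1, total) // (count - -2)) >= abs(count)) -> false; base = -6; return 2
verdict: not equivalent; witness: base=-4, step=-3, limit=-1


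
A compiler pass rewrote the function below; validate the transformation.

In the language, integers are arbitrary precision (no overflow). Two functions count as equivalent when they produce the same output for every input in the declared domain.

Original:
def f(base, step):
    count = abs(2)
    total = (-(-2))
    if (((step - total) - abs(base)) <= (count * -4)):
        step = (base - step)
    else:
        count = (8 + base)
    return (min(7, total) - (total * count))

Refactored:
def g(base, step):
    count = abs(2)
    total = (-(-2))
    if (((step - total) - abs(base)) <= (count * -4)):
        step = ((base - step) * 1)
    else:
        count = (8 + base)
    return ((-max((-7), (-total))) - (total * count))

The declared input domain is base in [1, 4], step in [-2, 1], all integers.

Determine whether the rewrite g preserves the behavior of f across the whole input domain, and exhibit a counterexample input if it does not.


This is a faithful refactor — min/max/abs usage differs, plus arithmetic usage differs, plus constant usage differs, but the computed results match everywhere.
As a probe, take base=3, step=-1: f runs count=2, then total=2, then (((step - total) - abs(base)) <= (count * -4)) is false, then count=11, then returns -20; g runs count=2, then total=2, then (((step - total) - abs(base)) <= (count * -4)) is false, then count=11, then returns -20; both end at -20.
An exhaustive pass over the 16 declared inputs shows identical outputs.
verdict: equivalent


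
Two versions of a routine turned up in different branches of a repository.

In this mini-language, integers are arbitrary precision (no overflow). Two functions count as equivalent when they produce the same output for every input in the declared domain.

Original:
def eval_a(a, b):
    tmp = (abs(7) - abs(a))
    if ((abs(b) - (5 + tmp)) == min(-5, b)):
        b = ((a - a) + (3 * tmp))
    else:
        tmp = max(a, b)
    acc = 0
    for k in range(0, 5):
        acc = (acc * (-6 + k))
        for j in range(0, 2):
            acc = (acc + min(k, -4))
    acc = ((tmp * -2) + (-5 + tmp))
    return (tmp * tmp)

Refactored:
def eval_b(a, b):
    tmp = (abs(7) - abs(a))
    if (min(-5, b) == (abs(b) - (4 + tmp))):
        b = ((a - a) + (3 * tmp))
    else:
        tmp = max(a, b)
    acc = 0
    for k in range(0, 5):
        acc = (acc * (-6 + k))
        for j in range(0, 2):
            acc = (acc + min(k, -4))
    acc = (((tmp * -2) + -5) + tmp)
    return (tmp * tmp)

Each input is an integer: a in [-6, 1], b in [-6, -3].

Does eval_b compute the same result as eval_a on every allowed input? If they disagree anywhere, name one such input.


Not equivalent: a=-3, b=-4 separates them (16 vs 9).
eval_a: tmp := 4 | ((abs(b) - (5 + tmp)) == min(-5, b)): true | b := 12 | acc := 0 | iter k=0: | acc := 0 | iter j=0: | acc := -4 | iter j=1: | acc := -8 | iter k=1: | acc := 40 | iter j=0: | acc := 36 | iter j=1: | acc := 32 | iter k=2: | acc := -128 | iter j=0: | acc := -132 | iter j=1: | acc := -136 | iter k=3: | acc := 408 | iter j=0: | acc := 404 | iter j=1: | acc := 400 | iter k=4: | acc := -800 | iter j=0: | acc := -804 | iter j=1: | acc := -808 | acc := -9 | result 16
eval_b: tmp := 4 | (min(-5, b) == (abs(b) - (4 + tmp))): false | tmp := -3 | acc := 0 | iter k=0: | acc := 0 | iter j=0: | acc := -4 | iter j=1: | acc := -8 | iter k=1: | acc := 40 | iter j=0: | acc := 36 | iter j=1: | acc := 32 | iter k=2: | acc := -128 | iter j=0: | acc := -132 | iter j=1: | acc := -136 | iter k=3: | acc := 408 | iter j=0: | acc := 404 | iter j=1: | acc := 400 | iter k=4: | acc := -800 | iter j=0: | acc := -804 | iter j=1: | acc := -808 | acc := -2 | result 9
verdict: not equivalent; witness: a=-3, b=-4


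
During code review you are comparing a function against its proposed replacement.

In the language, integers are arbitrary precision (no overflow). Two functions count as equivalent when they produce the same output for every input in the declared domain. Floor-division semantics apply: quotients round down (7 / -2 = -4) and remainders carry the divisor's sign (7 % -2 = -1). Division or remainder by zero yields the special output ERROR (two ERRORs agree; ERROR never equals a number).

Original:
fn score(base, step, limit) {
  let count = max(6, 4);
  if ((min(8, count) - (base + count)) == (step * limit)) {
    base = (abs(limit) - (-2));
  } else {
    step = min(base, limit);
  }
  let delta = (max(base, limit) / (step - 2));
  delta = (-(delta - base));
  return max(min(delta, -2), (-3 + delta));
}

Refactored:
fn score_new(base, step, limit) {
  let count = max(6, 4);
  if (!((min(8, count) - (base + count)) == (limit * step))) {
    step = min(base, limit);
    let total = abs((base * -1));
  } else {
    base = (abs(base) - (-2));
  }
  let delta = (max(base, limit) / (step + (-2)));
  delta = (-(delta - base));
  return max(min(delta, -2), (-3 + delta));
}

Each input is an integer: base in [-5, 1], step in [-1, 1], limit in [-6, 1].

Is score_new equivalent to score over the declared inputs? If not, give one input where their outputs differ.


There is a counterexample at base=0, step=0, limit=-6: 9 on one side, 0 on the other.
score: count=6, then ((min(8, count) - (base + count)) == (step * limit)) is true, then base=8, then delta=-4, then delta=12, then returns 9
score_new: count=6, then (!((min(8, count) - (base + count)) == (limit * step))) is false, then base=2, then delta=-1, then delta=3, then returns 0
verdict: not equivalent; witness: base=0, step=0, limit=-6


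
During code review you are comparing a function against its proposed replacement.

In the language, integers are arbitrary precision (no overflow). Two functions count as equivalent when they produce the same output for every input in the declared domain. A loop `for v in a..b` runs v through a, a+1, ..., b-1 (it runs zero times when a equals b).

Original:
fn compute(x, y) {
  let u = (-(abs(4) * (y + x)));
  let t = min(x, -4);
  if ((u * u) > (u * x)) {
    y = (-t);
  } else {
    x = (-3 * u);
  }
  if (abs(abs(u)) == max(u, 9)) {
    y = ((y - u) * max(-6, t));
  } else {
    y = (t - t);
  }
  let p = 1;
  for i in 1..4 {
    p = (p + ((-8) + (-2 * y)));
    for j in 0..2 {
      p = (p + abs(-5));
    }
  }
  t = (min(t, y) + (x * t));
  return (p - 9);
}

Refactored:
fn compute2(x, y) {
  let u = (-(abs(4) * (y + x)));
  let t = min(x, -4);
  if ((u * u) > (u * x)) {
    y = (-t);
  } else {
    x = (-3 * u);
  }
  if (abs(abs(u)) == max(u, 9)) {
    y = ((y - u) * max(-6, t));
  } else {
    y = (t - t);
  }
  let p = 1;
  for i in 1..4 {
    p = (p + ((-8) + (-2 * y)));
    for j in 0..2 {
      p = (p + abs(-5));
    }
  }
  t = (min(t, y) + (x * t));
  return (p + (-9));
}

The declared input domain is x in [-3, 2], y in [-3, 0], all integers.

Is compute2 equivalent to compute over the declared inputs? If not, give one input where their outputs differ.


Although arithmetic usage differs, 24/24 inputs agree.
verdict: equivalent


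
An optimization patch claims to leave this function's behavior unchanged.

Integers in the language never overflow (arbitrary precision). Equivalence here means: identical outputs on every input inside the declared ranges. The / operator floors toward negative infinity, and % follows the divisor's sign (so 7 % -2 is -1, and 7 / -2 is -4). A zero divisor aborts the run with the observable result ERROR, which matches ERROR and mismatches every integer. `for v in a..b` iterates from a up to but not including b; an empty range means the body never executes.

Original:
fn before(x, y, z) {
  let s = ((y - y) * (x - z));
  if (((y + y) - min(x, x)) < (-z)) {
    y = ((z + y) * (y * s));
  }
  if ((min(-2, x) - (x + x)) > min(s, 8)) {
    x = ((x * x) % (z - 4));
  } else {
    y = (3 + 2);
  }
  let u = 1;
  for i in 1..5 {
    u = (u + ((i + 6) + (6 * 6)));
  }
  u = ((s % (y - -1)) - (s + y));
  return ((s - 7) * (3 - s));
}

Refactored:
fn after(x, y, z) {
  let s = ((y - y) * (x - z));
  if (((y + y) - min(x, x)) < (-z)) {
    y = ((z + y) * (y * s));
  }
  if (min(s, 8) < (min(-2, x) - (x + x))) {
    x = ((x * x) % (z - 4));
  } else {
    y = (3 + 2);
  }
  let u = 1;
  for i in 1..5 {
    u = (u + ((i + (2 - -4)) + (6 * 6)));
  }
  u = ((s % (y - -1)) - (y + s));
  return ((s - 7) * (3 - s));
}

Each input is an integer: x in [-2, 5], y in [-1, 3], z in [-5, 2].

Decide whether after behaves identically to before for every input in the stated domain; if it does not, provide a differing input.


Differences: arithmetic usage differs, constant usage differs, comparison usage differs — yet all 320 inputs agree.
verdict: equivalent


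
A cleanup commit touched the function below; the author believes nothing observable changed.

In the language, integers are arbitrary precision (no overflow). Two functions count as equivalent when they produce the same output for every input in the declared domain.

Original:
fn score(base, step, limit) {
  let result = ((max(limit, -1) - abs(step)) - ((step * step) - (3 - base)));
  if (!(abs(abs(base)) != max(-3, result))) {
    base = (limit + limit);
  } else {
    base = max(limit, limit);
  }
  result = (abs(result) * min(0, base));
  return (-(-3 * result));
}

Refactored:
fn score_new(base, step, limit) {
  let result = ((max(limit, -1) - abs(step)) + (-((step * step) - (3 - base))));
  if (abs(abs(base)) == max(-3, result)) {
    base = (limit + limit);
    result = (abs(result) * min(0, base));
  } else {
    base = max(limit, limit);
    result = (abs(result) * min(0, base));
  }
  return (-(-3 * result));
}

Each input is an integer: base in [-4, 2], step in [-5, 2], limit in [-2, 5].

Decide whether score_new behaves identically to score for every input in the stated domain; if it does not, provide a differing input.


This is a faithful refactor — min/max/abs usage differs; statement counts differ; comparison usage differs; arithmetic usage differs; constant usage differs; boolean connective usage differs, but the computed results match everywhere.
As a probe, take base=1, step=1, limit=0: score runs result becomes 0; next (!(abs(abs(base)) != max(-3, result))) evaluates to false; next base becomes 0; next result becomes 0; next final value 0; score_new runs result becomes 0; next (abs(abs(base)) == max(-3, result)) evaluates to false; next base becomes 0; next result becomes 0; next final value 0; both end at 0.
Sweeping the whole domain (448 inputs) finds no disagreement.
verdict: equivalent


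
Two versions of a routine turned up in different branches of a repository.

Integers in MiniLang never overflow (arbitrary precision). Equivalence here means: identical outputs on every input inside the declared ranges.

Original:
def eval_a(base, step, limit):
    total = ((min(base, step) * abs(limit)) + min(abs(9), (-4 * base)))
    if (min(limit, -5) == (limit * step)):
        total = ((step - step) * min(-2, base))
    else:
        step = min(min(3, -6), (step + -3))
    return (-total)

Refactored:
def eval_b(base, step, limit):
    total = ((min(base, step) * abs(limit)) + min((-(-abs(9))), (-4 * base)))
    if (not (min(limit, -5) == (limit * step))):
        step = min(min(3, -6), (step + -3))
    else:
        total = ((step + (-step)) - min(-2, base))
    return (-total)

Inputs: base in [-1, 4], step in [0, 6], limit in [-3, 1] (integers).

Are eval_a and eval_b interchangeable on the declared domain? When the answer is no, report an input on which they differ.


There is a counterexample at base=-1, step=5, limit=-1: 0 on one side, -2 on the other.
eval_a: total=3, then (min(limit, -5) == (limit * step)) is true, then total=0, then returns 0
eval_b: total=3, then (not (min(limit, -5) == (limit * step))) is false, then total=2, then returns -2
verdict: not equivalent; witness: base=-1, step=5, limit=-1


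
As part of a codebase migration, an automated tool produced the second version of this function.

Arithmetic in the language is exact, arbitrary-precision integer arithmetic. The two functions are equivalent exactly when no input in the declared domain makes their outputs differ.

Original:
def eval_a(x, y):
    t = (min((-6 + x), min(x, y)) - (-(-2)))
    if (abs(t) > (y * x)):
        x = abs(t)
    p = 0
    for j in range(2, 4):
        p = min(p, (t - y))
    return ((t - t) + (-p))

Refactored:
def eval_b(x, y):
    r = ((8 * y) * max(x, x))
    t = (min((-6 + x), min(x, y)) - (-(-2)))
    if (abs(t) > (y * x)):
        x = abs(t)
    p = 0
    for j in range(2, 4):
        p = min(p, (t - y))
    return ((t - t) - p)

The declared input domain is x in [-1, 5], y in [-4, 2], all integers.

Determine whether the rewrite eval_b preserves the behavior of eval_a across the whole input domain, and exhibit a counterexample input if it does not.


Reading the diff, among the changes: statement counts differ, and arithmetic usage differs, and constant usage differs, and local variable names differ, and min/max/abs usage differs.
Tracing x=3, y=-3: eval_a: t becomes -5; next (abs(t) > (y * x)) evaluates to true; next x becomes 5; next p becomes 0; next at j=2:; next p becomes -2; next at j=3:; next p becomes -2; next final value 2 | eval_b: r becomes -72; next t becomes -5; next (abs(t) > (y * x)) evaluates to true; next x becomes 5; next p becomes 0; next at j=2:; next p becomes -2; next at j=3:; next p becomes -2; next final value 2 — matching result 2.
Sweeping the whole domain (49 inputs) finds no disagreement.
verdict: equivalent


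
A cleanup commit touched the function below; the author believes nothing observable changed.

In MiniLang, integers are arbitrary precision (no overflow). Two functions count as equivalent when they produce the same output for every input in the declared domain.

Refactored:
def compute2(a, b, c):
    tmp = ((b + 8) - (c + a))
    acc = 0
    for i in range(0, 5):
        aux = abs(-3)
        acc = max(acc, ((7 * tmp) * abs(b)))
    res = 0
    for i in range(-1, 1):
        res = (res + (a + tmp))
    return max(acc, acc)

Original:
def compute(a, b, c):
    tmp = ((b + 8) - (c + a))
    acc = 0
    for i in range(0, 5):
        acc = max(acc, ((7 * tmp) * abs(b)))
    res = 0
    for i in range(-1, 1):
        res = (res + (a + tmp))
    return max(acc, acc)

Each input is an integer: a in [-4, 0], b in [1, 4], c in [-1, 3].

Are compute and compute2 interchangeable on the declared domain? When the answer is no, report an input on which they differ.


This is a faithful refactor — min/max/abs usage differs, plus statement counts differ, plus local variable names differ, plus constant usage differs, but the computed results match everywhere.
One worked example (a=-3, b=1, c=2) — compute: tmp=10, then acc=0, then (i=0), then acc=70, then (i=1), then acc=70, then (i=2), then acc=70, then (i=3), then acc=70, then (i=4), then acc=70, then res=0, then (i=-1), then res=7, then (i=0), then res=14, then returns 70; compute2: tmp=10, then acc=0, then (i=0), then aux=3, then acc=70, then (i=1), then aux=3, then acc=70, then (i=2), then aux=3, then acc=70, then (i=3), then aux=3, then acc=70, then (i=4), then aux=3, then acc=70, then res=0, then (i=-1), then res=7, then (i=0), then res=14, then returns 70; agreement on 70.
An exhaustive pass over the 100 declared inputs shows identical outputs.
verdict: equivalent


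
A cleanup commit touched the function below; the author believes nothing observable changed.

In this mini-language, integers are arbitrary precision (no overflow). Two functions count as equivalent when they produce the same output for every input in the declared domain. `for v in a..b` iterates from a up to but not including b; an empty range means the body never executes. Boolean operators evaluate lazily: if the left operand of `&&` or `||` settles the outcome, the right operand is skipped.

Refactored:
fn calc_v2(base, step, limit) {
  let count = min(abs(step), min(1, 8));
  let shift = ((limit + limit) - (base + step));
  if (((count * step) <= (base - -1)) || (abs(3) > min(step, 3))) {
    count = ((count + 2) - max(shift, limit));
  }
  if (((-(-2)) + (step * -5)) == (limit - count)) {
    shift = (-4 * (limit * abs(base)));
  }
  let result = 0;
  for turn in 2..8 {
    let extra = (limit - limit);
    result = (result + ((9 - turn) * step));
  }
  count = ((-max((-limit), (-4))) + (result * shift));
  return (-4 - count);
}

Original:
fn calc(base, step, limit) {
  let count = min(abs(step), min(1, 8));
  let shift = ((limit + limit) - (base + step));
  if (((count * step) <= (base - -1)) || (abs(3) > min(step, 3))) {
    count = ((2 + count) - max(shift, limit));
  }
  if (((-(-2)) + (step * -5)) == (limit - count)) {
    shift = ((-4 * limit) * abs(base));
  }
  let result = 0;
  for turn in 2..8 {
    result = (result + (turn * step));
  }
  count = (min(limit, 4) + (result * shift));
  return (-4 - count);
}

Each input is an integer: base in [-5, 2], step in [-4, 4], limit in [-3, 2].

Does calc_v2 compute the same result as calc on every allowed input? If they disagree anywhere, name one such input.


Behavior is preserved: although statement counts differ, constant usage differs, min/max/abs usage differs, arithmetic usage differs, local variable names differ, the outputs never diverge.
Tracing base=-3, step=-2, limit=-3: calc: count = 1; shift = -1; (((count * step) <= (base - -1)) || (abs(3) > min(step, 3))) -> true; count = 4; (((-(-2)) + (step * -5)) == (limit - count)) -> false; result = 0; [turn=2]; result = -4; [turn=3]; result = -10; [turn=4]; result = -18; [turn=5]; result = -28; [turn=6]; result = -40; [turn=7]; result = -54; count = 51; return -55 | calc_v2: count = 1; shift = -1; (((count * step) <= (base - -1)) || (abs(3) > min(step, 3))) -> true; count = 4; (((-(-2)) + (step * -5)) == (limit - count)) -> false; result = 0; [turn=2]; extra = 0; result = -14; [turn=3]; extra = 0; result = -26; [turn=4]; extra = 0; result = -36; [turn=5]; extra = 0; result = -44; [turn=6]; extra = 0; result = -50; [turn=7]; extra = 0; result = -54; count = 51; return -55 — matching result -55.
Checked all 432 inputs in the declared domain: the outputs agree on every one.
verdict: equivalent


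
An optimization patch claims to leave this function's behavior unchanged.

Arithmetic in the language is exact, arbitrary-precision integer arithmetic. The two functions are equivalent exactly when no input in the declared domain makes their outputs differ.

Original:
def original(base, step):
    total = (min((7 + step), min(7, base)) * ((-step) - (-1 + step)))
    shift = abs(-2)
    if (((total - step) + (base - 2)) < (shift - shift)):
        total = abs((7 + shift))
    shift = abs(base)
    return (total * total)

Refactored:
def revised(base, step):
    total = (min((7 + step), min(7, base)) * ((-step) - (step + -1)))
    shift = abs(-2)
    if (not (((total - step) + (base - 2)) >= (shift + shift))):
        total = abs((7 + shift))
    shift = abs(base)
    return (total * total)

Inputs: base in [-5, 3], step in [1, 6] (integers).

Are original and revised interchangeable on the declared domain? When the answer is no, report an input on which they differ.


Input base=-2, step=2: 36 from original versus 81 from revised.
verdict: not equivalent; witness: base=-2, step=2


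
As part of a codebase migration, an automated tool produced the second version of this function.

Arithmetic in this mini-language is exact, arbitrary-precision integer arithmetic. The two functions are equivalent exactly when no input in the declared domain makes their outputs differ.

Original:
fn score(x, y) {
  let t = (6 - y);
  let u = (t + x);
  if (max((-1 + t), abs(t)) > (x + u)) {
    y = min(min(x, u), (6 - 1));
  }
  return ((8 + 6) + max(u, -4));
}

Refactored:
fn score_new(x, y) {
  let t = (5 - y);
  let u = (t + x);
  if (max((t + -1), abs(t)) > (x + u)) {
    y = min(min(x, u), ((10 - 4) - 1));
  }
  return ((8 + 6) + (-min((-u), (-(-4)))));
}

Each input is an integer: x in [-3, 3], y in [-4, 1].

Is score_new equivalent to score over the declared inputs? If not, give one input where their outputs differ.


Not equivalent: x=-3, y=-4 separates them (21 vs 20).
score: t := 10 | u := 7 | (max((-1 + t), abs(t)) > (x + u)): true | y := -3 | result 21
score_new: t := 9 | u := 6 | (max((t + -1), abs(t)) > (x + u)): true | y := -3 | result 20
verdict: not equivalent; witness: x=-3, y=-4


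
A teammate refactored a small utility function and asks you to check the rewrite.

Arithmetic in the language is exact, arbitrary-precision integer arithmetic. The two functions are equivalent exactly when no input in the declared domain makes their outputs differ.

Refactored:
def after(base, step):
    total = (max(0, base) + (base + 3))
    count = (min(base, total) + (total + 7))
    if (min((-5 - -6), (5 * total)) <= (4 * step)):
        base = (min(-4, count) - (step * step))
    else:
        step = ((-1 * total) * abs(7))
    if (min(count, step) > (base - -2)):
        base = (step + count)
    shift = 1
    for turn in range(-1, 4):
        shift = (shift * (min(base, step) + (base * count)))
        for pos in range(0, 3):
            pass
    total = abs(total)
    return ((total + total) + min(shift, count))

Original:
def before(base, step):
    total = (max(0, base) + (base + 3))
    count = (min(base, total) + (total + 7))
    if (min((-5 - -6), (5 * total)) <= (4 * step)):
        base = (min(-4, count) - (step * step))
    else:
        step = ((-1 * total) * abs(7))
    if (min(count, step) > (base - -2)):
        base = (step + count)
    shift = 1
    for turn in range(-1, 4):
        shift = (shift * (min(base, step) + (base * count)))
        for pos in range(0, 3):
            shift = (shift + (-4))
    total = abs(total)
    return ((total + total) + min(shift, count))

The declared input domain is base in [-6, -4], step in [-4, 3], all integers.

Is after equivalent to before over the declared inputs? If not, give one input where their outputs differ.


Consider the input base=-6, step=-4.
before: total = -3; count = -2; (min((-5 - -6), (5 * total)) <= (4 * step)) -> false; step = 21; (min(count, step) > (base - -2)) -> true; base = 19; shift = 1; [turn=-1]; shift = -19; [pos=0]; shift = -23; [pos=1]; shift = -27; [pos=2]; shift = -31; [turn=0]; shift = 589; [pos=0]; shift = 585; [pos=1]; shift = 581; [pos=2]; shift = 577; [turn=1]; shift = -10963; [pos=0]; shift = -10967; [pos=1]; shift = -10971; [pos=2]; shift = -10975; [turn=2]; shift = 208525; [pos=0]; shift = 208521; [pos=1]; shift = 208517; [pos=2]; shift = 208513; [turn=3]; shift = -3961747; [pos=0]; shift = -3961751; [pos=1]; shift = -3961755; [pos=2]; shift = -3961759; total = 3; return -3961753
after: total = -3; count = -2; (min((-5 - -6), (5 * total)) <= (4 * step)) -> false; step = 21; (min(count, step) > (base - -2)) -> true; base = 19; shift = 1; [turn=-1]; shift = -19; [pos=0]; [pos=1]; [pos=2]; [turn=0]; shift = 361; [pos=0]; [pos=1]; [pos=2]; [turn=1]; shift = -6859; [pos=0]; [pos=1]; [pos=2]; [turn=2]; shift = 130321; [pos=0]; [pos=1]; [pos=2]; [turn=3]; shift = -2476099; [pos=0]; [pos=1]; [pos=2]; total = 3; return -2476093
-3961753 != -2476093, so the rewrite changes behavior.
verdict: not equivalent; witness: base=-6, step=-4


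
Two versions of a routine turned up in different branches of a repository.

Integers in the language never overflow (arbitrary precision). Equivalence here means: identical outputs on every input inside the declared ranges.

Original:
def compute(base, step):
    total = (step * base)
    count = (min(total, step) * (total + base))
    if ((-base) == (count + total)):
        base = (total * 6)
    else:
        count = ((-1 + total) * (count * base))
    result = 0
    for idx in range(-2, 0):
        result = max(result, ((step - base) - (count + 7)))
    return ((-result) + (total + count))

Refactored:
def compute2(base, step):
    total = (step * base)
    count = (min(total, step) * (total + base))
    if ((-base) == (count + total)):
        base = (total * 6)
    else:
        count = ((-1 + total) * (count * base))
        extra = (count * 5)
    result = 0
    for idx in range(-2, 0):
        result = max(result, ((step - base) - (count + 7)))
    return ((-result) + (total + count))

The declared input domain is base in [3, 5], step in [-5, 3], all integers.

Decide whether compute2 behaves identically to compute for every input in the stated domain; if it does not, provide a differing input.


Equivalent — the differences include local variable names differ; statement counts differ; arithmetic usage differs; constant usage differs, yet no declared input distinguishes the two.
Spot check at base=4, step=3 — compute: total := 12 | count := 48 | ((-base) == (count + total)): false | count := 2112 | result := 0 | iter idx=-2: | result := 0 | iter idx=-1: | result := 0 | result 2124. compute2: total := 12 | count := 48 | ((-base) == (count + total)): false | count := 2112 | extra := 10560 | result := 0 | iter idx=-2: | result := 0 | iter idx=-1: | result := 0 | result 2124. Both give 2124.
Every one of the 27 inputs gives matching results.
verdict: equivalent


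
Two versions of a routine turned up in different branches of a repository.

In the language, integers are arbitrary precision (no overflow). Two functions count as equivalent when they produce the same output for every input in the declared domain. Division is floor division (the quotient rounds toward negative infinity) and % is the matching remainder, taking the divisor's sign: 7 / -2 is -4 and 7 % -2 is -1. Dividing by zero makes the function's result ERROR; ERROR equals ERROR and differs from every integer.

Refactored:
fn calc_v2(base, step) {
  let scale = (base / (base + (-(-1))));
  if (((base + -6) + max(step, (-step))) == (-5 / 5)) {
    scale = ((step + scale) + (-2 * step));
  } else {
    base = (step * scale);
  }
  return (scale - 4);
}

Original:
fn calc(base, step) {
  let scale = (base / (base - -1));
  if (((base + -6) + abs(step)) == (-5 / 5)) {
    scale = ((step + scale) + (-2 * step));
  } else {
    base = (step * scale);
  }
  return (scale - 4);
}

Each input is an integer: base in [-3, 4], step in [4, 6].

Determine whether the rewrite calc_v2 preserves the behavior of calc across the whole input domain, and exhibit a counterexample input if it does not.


Changes here: min/max/abs usage differs; arithmetic usage differs; the full 24-point sweep finds no disagreement.
verdict: equivalent


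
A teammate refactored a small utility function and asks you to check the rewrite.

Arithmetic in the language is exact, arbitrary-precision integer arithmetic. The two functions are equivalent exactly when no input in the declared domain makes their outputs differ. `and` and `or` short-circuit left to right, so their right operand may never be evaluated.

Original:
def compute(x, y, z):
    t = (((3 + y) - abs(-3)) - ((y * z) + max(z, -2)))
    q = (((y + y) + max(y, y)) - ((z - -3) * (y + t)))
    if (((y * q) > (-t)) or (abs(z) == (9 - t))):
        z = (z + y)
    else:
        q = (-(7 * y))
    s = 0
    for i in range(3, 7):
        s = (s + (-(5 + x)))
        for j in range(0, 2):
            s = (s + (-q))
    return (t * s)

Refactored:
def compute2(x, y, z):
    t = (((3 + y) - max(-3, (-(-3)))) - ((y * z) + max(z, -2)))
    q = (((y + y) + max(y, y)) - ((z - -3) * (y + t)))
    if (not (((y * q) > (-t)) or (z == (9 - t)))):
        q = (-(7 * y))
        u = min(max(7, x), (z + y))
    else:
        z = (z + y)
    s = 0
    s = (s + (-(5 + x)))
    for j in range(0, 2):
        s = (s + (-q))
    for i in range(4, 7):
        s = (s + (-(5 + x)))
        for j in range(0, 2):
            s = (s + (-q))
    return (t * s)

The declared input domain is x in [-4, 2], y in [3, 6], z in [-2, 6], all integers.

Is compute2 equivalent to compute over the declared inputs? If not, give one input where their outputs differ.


Run the pair on x=-4, y=3, z=-2.
compute: t = 11; q = -5; (((y * q) > (-t)) or (abs(z) == (9 - t))) -> false; q = -21; s = 0; [i=3]; s = -1; [j=0]; s = 20; [j=1]; s = 41; [i=4]; s = 40; [j=0]; s = 61; [j=1]; s = 82; [i=5]; s = 81; [j=0]; s = 102; [j=1]; s = 123; [i=6]; s = 122; [j=0]; s = 143; [j=1]; s = 164; return 1804
compute2: t = 11; q = -5; (not (((y * q) > (-t)) or (z == (9 - t)))) -> false; z = 1; s = 0; s = -1; [j=0]; s = 4; [j=1]; s = 9; [i=4]; s = 8; [j=0]; s = 13; [j=1]; s = 18; [i=5]; s = 17; [j=0]; s = 22; [j=1]; s = 27; [i=6]; s = 26; [j=0]; s = 31; [j=1]; s = 36; return 396
1804 and 396 differ, so these are not the same function on this domain.
verdict: not equivalent; witness: x=-4, y=3, z=-2


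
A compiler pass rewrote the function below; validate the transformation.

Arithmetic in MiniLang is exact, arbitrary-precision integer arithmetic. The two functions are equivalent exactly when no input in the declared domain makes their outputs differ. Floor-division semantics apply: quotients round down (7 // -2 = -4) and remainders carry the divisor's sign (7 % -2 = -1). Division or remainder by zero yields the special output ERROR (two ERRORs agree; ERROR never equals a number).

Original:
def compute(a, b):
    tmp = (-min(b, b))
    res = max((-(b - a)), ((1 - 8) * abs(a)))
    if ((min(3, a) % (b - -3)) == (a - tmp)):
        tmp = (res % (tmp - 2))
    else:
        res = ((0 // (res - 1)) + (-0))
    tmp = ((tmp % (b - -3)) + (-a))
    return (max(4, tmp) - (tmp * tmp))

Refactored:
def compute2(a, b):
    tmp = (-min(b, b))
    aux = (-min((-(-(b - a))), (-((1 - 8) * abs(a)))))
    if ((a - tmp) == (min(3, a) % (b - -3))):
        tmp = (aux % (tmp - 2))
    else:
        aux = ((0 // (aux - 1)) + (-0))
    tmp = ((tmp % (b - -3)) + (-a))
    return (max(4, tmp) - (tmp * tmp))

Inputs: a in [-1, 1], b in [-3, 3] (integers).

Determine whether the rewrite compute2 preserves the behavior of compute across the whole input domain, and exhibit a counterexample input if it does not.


The two are interchangeable: local variable names differ, min/max/abs usage differs, and every declared input agrees.
Tracing a=0, b=3: compute: tmp = -3; res = 0; ((min(3, a) % (b - -3)) == (a - tmp)) -> false; res = 0; tmp = 3; return -5 | compute2: tmp = -3; aux = 0; ((a - tmp) == (min(3, a) % (b - -3))) -> false; aux = 0; tmp = 3; return -5 — matching result -5.
Every one of the 21 inputs gives matching results.
verdict: equivalent
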